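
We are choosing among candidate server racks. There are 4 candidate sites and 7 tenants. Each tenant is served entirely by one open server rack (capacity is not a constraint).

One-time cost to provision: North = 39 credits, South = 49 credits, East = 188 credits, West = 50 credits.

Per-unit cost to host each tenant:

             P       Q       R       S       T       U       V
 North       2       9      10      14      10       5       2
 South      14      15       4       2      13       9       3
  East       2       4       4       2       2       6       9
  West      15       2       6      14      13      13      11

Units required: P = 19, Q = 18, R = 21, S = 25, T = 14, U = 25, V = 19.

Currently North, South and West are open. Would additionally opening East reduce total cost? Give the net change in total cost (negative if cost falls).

No — net change +76 (cost rises by 76).

Current service cost with {North, South, West}: 511.
Adding East: each tenant re-picks its cheapest; new service cost 399, saving 112.
Extra fixed cost: 188. Net change = 188 − 112 = 76.
(Totals: 649 → 725.)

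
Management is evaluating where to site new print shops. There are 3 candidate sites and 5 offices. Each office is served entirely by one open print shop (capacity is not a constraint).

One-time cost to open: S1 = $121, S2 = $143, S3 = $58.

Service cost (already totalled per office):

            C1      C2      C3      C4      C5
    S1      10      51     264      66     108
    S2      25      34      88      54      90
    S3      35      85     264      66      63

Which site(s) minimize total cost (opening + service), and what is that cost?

Open S2 only; minimum total cost 434.

For any fixed open set, each office goes to its cheapest open site; total = fixed + service.
{S2}: C1→S2 25, C2→S2 34, C3→S2 88, C4→S2 54, C5→S2 90. Service 291; fixed 143; total 434.
{S2, S3}: C1→S2 25, C2→S2 34, C3→S2 88, C4→S2 54, C5→S3 63. Service 264; fixed 201; total 465.
{S1, S2}: C1→S1 10, C2→S2 34, C3→S2 88, C4→S2 54, C5→S2 90. Service 276; fixed 264; total 540.
{S1, S2, S3}: C1→S1 10, C2→S2 34, C3→S2 88, C4→S2 54, C5→S3 63. Service 249; fixed 322; total 571.
No other subset beats 434.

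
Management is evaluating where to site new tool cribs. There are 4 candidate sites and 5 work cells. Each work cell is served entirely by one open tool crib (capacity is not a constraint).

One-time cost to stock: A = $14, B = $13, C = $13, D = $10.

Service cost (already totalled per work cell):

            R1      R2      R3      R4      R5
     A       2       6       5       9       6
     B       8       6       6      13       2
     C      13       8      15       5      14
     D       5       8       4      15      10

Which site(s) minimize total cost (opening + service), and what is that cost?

For any fixed open set, each work cell goes to its cheapest open site; total = fixed + service.
{A}: R1→A 2, R2→A 6, R3→A 5, R4→A 9, R5→A 6. Service 28; fixed 14; total 42.
{B}: R1→B 8, R2→B 6, R3→B 6, R4→B 13, R5→B 2. Service 35; fixed 13; total 48.
{A, B}: service 24 + fixed 27 = 51
{A, B, C, D}: R1→A 2, R2→A 6, R3→D 4, R4→C 5, R5→B 2. Service 19; fixed 50; total 69.
No other subset beats 42.

Open A only; minimum total cost 42.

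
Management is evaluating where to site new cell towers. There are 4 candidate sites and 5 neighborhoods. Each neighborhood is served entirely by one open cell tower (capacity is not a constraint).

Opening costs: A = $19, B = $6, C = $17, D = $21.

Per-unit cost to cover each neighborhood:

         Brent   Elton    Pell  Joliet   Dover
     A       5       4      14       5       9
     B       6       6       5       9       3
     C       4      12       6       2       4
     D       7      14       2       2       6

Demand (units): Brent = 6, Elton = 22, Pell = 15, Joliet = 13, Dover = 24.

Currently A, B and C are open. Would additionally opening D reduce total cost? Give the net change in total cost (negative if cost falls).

Yes — net change −24 (cost falls by 24).

Current service cost with {A, B, C}: 285.
Adding D: each neighborhood re-picks its cheapest; new service cost 240, saving 45.
Extra fixed cost: 21. Net change = 21 − 45 = -24.
(Totals: 327 → 303.)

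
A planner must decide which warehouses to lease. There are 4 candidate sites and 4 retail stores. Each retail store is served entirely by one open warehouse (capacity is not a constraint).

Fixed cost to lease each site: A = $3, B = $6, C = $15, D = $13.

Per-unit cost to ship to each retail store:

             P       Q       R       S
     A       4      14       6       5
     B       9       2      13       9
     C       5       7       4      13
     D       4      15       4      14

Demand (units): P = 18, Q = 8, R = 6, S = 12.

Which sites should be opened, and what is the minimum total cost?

For any fixed open set, each retail store goes to its cheapest open site; total = fixed + service.
{A, B}: P→A 4·18=72, Q→B 2·8=16, R→A 6·6=36, S→A 5·12=60. Service 184; fixed 9; total 193.
{A, B, D}: P→A 4·18=72, Q→B 2·8=16, R→D 4·6=24, S→A 5·12=60. Service 172; fixed 22; total 194.
{A, B, C}: service 172 + fixed 24 = 196
{A, B, C, D}: service 172 + fixed 37 = 209
(All 15 nonempty subsets were checked; A and B is lowest.)

Open A and B; minimum total cost 193.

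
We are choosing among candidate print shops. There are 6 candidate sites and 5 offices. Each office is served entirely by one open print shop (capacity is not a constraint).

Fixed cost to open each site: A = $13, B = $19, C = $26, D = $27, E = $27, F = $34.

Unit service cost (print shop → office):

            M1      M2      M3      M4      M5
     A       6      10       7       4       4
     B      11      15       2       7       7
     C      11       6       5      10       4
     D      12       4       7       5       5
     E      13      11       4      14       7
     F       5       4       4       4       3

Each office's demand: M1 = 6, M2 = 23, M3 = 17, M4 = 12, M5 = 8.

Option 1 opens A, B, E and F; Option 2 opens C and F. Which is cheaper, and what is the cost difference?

Option 1: {A, B, E, F}: M1→F 5·6=30, M2→F 4·23=92, M3→B 2·17=34, M4→A 4·12=48, M5→F 3·8=24. Service 228; fixed 93; total 321.
Option 2: {C, F}: M1→F 5·6=30, M2→F 4·23=92, M3→F 4·17=68, M4→F 4·12=48, M5→F 3·8=24. Service 262; fixed 60; total 322.
Difference: |321 − 322| = 1.

Option 1 is cheaper by 1.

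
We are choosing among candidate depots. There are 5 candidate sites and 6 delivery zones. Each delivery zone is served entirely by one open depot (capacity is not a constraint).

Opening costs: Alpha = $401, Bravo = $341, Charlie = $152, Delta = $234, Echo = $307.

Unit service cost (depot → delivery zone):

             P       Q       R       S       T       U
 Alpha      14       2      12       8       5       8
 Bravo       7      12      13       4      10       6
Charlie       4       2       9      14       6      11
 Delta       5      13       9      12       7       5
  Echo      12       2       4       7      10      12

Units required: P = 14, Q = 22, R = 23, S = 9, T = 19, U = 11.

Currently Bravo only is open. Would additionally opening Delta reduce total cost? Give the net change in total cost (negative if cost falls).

No — net change +46 (cost rises by 46).

Current service cost with {Bravo}: 953.
Adding Delta: each delivery zone re-picks its cheapest; new service cost 765, saving 188.
Extra fixed cost: 234. Net change = 234 − 188 = 46.
(Totals: 1294 → 1340.)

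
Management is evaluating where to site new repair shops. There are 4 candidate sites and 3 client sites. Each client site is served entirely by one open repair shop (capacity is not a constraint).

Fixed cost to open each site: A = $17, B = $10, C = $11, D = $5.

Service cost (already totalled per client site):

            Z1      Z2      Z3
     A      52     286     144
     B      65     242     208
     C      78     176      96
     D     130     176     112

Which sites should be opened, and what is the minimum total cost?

For any fixed open set, each client site goes to its cheapest open site; total = fixed + service.
{A, C}: Z1→A 52, Z2→C 176, Z3→C 96. Service 324; fixed 28; total 352.
{A, C, D}: Z1→A 52, Z2→C 176, Z3→C 96. Service 324; fixed 33; total 357.
{B, C}: service 337 + fixed 21 = 358
{A, B, C, D}: service 324 + fixed 43 = 367
(All 15 nonempty subsets were checked; A and C is lowest.)

Open A and C; minimum total cost 352.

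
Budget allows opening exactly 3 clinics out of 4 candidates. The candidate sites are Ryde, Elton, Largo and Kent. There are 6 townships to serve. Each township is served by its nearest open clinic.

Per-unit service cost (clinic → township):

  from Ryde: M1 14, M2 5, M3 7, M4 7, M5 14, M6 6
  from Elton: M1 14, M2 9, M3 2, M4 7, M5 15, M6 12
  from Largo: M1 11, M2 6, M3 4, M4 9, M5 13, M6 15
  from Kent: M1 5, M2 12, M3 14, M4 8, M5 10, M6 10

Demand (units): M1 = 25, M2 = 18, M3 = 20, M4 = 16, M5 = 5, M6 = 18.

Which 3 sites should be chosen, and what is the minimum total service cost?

Choose Ryde, Elton and Kent; total service cost 525.

With exactly 3 open, each township uses its cheapest among the chosen.
{Ryde, Elton, Kent}: M1→Kent 5·25=125, M2→Ryde 5·18=90, M3→Elton 2·20=40, M4→Ryde 7·16=112, M5→Kent 10·5=50, M6→Ryde 6·18=108. Service cost 525.
{Ryde, Largo, Kent}: service cost 565
{Elton, Largo, Kent}: service cost 615
Among all 4 size-3 choices, {Ryde, Elton, Kent} is lowest.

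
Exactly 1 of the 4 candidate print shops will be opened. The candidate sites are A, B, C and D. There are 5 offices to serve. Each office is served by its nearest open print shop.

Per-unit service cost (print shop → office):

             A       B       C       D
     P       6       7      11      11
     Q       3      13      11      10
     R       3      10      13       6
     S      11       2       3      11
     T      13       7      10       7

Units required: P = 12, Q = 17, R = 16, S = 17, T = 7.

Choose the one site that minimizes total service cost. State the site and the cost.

With exactly 1 open, each office uses its cheapest among the chosen.
{A}: P→A 6·12=72, Q→A 3·17=51, R→A 3·16=48, S→A 11·17=187, T→A 13·7=91. Service cost 449.
{B}: service cost 548
{D}: service cost 634
Among all 4 size-1 choices, {A} is lowest.

Choose A only; total service cost 449.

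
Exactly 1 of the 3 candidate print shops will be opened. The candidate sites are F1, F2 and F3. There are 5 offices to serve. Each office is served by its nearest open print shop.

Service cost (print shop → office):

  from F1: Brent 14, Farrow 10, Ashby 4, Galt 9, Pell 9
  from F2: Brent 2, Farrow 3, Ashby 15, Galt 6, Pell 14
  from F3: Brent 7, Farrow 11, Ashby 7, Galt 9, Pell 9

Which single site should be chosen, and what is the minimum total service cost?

With exactly 1 open, each office uses its cheapest among the chosen.
{F2}: Brent→F2 2, Farrow→F2 3, Ashby→F2 15, Galt→F2 6, Pell→F2 14. Service cost 40.
{F3}: service cost 43
{F1}: service cost 46
Among all 3 size-1 choices, {F2} is lowest.

Choose F2 only; total service cost 40.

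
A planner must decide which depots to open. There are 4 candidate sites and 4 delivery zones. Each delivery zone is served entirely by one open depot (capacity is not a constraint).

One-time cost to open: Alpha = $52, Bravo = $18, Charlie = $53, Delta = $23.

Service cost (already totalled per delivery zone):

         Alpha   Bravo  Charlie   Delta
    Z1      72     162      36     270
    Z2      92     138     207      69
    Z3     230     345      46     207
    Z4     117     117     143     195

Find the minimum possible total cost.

Minimum total cost: 362

For any fixed open set, each delivery zone goes to its cheapest open site; total = fixed + service.
{Bravo, Charlie, Delta}: Z1→Charlie 36, Z2→Delta 69, Z3→Charlie 46, Z4→Bravo 117. Service 268; fixed 94; total 362.
{Charlie, Delta}: service 294 + fixed 76 = 370
{Alpha, Charlie}: service 291 + fixed 105 = 396
{Alpha, Bravo, Charlie, Delta}: service 268 + fixed 146 = 414
No other subset beats 362.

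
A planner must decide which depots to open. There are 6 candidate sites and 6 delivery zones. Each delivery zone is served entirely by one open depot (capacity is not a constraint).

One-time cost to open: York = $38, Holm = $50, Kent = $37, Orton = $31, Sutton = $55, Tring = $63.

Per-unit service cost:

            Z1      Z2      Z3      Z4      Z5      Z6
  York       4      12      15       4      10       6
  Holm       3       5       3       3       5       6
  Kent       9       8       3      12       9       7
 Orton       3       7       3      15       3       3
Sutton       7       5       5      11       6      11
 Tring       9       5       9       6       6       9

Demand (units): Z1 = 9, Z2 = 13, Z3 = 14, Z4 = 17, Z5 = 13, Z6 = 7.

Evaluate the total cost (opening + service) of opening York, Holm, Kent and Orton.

Total cost: 401

Each delivery zone is assigned to its cheapest site among the open ones.
{York, Holm, Kent, Orton}: Z1→Holm 3·9=27, Z2→Holm 5·13=65, Z3→Holm 3·14=42, Z4→Holm 3·17=51, Z5→Orton 3·13=39, Z6→Orton 3·7=21. Service 245; fixed 156; total 401.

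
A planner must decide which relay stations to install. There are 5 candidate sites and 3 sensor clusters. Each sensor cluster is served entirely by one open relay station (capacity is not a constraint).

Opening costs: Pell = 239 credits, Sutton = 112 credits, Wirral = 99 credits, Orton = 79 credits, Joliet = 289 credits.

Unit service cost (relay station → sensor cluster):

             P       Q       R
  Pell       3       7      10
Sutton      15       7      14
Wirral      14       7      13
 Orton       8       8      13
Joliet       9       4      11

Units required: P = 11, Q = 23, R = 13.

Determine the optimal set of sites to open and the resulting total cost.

For any fixed open set, each sensor cluster goes to its cheapest open site; total = fixed + service.
{Orton}: P→Orton 8·11=88, Q→Orton 8·23=184, R→Orton 13·13=169. Service 441; fixed 79; total 520.
{Pell}: service 324 + fixed 239 = 563
{Wirral}: service 484 + fixed 99 = 583
{Pell, Sutton, Wirral, Orton, Joliet}: P→Pell 3·11=33, Q→Joliet 4·23=92, R→Pell 10·13=130. Service 255; fixed 818; total 1073.
No other subset beats 520.

Open Orton only; minimum total cost 520.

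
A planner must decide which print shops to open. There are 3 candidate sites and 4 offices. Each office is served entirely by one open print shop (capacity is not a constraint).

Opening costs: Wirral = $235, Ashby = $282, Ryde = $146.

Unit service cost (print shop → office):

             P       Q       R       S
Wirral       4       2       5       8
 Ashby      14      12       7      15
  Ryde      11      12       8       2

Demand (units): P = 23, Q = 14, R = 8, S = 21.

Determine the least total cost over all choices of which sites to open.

Minimum total cost: 563

For any fixed open set, each office goes to its cheapest open site; total = fixed + service.
{Wirral}: P→Wirral 4·23=92, Q→Wirral 2·14=28, R→Wirral 5·8=40, S→Wirral 8·21=168. Service 328; fixed 235; total 563.
{Wirral, Ryde}: service 202 + fixed 381 = 583
{Ryde}: P→Ryde 11·23=253, Q→Ryde 12·14=168, R→Ryde 8·8=64, S→Ryde 2·21=42. Service 527; fixed 146; total 673.
{Wirral, Ashby, Ryde}: service 202 + fixed 663 = 865
No other subset beats 563.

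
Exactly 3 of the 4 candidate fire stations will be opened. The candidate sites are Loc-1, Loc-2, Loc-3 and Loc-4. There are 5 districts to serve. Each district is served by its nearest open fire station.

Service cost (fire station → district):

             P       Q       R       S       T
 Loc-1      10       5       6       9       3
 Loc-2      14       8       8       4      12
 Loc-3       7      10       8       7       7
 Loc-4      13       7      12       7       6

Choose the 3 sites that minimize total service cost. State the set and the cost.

With exactly 3 open, each district uses its cheapest among the chosen.
{Loc-1, Loc-2, Loc-3}: P→Loc-3 7, Q→Loc-1 5, R→Loc-1 6, S→Loc-2 4, T→Loc-1 3. Service cost 25.
{Loc-1, Loc-2, Loc-4}: service cost 28
{Loc-1, Loc-3, Loc-4}: service cost 28
Among all 4 size-3 choices, {Loc-1, Loc-2, Loc-3} is lowest.

Choose Loc-1, Loc-2 and Loc-3; total service cost 25.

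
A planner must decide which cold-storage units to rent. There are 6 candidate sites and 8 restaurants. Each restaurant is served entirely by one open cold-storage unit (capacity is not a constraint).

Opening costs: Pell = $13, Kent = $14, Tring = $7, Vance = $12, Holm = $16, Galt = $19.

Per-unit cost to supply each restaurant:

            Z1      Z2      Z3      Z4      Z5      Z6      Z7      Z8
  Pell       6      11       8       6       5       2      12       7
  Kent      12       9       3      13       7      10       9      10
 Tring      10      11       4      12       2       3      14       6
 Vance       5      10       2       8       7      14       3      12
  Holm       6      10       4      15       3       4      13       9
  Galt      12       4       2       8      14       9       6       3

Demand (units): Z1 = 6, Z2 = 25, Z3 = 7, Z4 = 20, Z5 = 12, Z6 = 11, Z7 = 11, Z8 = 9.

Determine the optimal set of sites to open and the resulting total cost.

Open Pell, Tring, Vance and Galt; minimum total cost 421.

For any fixed open set, each restaurant goes to its cheapest open site; total = fixed + service.
{Pell, Tring, Vance, Galt}: Z1→Vance 5·6=30, Z2→Galt 4·25=100, Z3→Vance 2·7=14, Z4→Pell 6·20=120, Z5→Tring 2·12=24, Z6→Pell 2·11=22, Z7→Vance 3·11=33, Z8→Galt 3·9=27. Service 370; fixed 51; total 421.
{Pell, Kent, Tring, Vance, Galt}: service 370 + fixed 65 = 435
{Pell, Tring, Vance, Holm, Galt}: Z1→Vance 5·6=30, Z2→Galt 4·25=100, Z3→Vance 2·7=14, Z4→Pell 6·20=120, Z5→Tring 2·12=24, Z6→Pell 2·11=22, Z7→Vance 3·11=33, Z8→Galt 3·9=27. Service 370; fixed 67; total 437.
{Pell, Kent, Tring, Vance, Holm, Galt}: service 370 + fixed 81 = 451
No other subset beats 421.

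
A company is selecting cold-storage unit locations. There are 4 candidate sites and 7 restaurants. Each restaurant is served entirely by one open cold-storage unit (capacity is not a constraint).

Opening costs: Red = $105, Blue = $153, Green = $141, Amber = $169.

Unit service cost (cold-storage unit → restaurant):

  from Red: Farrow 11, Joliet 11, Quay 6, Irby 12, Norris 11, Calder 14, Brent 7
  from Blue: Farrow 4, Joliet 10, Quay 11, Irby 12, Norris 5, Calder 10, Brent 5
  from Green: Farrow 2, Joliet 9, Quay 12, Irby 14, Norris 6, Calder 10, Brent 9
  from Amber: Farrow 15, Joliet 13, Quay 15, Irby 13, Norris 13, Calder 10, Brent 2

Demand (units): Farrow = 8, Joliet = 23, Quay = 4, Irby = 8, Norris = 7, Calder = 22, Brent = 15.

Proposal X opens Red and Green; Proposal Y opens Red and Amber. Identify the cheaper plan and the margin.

Proposal X: {Red, Green}: Farrow→Green 2·8=16, Joliet→Green 9·23=207, Quay→Red 6·4=24, Irby→Red 12·8=96, Norris→Green 6·7=42, Calder→Green 10·22=220, Brent→Red 7·15=105. Service 710; fixed 246; total 956.
Proposal Y: {Red, Amber}: Farrow→Red 11·8=88, Joliet→Red 11·23=253, Quay→Red 6·4=24, Irby→Red 12·8=96, Norris→Red 11·7=77, Calder→Amber 10·22=220, Brent→Amber 2·15=30. Service 788; fixed 274; total 1062.
Difference: |956 − 1062| = 106.

Proposal X is cheaper by 106.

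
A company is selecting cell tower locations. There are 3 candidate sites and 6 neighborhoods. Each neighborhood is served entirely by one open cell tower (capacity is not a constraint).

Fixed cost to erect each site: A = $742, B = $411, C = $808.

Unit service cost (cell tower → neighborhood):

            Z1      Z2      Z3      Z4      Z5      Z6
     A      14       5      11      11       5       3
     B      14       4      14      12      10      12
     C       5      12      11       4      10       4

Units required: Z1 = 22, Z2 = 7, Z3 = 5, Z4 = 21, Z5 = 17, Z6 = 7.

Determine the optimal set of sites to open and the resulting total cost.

For any fixed open set, each neighborhood goes to its cheapest open site; total = fixed + service.
{B}: Z1→B 14·22=308, Z2→B 4·7=28, Z3→B 14·5=70, Z4→B 12·21=252, Z5→B 10·17=170, Z6→B 12·7=84. Service 912; fixed 411; total 1323.
{C}: service 531 + fixed 808 = 1339
{A}: service 735 + fixed 742 = 1477
{A, B, C}: Z1→C 5·22=110, Z2→B 4·7=28, Z3→A 11·5=55, Z4→C 4·21=84, Z5→A 5·17=85, Z6→A 3·7=21. Service 383; fixed 1961; total 2344.
No other subset beats 1323.

Open B only; minimum total cost 1323.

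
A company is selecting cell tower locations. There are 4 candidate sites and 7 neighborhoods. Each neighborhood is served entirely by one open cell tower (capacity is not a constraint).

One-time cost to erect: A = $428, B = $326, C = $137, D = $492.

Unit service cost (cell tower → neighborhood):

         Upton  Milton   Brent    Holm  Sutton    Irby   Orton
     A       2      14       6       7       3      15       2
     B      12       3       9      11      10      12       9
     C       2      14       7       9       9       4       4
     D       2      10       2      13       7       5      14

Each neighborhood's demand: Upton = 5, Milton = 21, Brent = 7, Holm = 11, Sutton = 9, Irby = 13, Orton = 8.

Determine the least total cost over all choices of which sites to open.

For any fixed open set, each neighborhood goes to its cheapest open site; total = fixed + service.
{C}: Upton→C 2·5=10, Milton→C 14·21=294, Brent→C 7·7=49, Holm→C 9·11=99, Sutton→C 9·9=81, Irby→C 4·13=52, Orton→C 4·8=32. Service 617; fixed 137; total 754.
{B, C}: service 386 + fixed 463 = 849
{B}: service 625 + fixed 326 = 951
{A, B, C, D}: Upton→A 2·5=10, Milton→B 3·21=63, Brent→D 2·7=14, Holm→A 7·11=77, Sutton→A 3·9=27, Irby→C 4·13=52, Orton→A 2·8=16. Service 259; fixed 1383; total 1642.
No other subset beats 754.

Minimum total cost: 754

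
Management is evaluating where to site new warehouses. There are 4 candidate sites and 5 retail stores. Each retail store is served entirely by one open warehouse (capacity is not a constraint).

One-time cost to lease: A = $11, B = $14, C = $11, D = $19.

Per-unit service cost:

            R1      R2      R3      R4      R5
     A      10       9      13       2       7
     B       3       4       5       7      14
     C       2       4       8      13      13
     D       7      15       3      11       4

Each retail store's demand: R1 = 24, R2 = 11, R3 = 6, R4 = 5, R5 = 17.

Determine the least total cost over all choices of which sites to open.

Minimum total cost: 229

For any fixed open set, each retail store goes to its cheapest open site; total = fixed + service.
{A, C, D}: R1→C 2·24=48, R2→C 4·11=44, R3→D 3·6=18, R4→A 2·5=10, R5→D 4·17=68. Service 188; fixed 41; total 229.
{A, B, C, D}: R1→C 2·24=48, R2→B 4·11=44, R3→D 3·6=18, R4→A 2·5=10, R5→D 4·17=68. Service 188; fixed 55; total 243.
{A, B, D}: service 212 + fixed 44 = 256
{A}: service 546 + fixed 11 = 557
No other subset beats 229.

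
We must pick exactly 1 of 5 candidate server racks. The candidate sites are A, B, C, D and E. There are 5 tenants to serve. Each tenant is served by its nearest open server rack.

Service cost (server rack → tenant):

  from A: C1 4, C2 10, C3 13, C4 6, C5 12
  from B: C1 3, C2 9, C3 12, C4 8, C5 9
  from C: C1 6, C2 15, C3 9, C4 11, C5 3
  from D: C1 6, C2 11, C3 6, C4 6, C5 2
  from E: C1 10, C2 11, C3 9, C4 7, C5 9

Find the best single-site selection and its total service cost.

With exactly 1 open, each tenant uses its cheapest among the chosen.
{D}: C1→D 6, C2→D 11, C3→D 6, C4→D 6, C5→D 2. Service cost 31.
{B}: service cost 41
{C}: service cost 44
Among all 5 size-1 choices, {D} is lowest.

Choose D only; total service cost 31.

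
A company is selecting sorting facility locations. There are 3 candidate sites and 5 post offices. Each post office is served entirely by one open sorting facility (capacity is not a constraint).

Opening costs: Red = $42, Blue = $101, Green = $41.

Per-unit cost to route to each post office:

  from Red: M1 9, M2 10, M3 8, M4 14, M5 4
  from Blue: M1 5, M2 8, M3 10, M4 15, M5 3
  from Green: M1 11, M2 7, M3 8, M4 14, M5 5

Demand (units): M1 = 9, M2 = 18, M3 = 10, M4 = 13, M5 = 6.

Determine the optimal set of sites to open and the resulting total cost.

Open Green only; minimum total cost 558.

For any fixed open set, each post office goes to its cheapest open site; total = fixed + service.
{Green}: M1→Green 11·9=99, M2→Green 7·18=126, M3→Green 8·10=80, M4→Green 14·13=182, M5→Green 5·6=30. Service 517; fixed 41; total 558.
{Red, Green}: M1→Red 9·9=81, M2→Green 7·18=126, M3→Red 8·10=80, M4→Red 14·13=182, M5→Red 4·6=24. Service 493; fixed 83; total 576.
{Red}: M1→Red 9·9=81, M2→Red 10·18=180, M3→Red 8·10=80, M4→Red 14·13=182, M5→Red 4·6=24. Service 547; fixed 42; total 589.
{Red, Blue, Green}: service 451 + fixed 184 = 635
No other subset beats 558.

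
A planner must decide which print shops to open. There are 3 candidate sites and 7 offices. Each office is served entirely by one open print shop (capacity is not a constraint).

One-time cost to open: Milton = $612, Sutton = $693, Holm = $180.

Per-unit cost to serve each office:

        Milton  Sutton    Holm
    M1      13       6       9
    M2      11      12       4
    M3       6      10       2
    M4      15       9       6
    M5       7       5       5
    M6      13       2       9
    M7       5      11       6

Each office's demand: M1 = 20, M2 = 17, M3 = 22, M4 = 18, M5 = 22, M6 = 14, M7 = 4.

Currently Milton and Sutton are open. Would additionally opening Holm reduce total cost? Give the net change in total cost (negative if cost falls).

Current service cost with {Milton, Sutton}: 759.
Adding Holm: each office re-picks its cheapest; new service cost 498, saving 261.
Extra fixed cost: 180. Net change = 180 − 261 = -81.
(Totals: 2064 → 1983.)

Yes — net change −81 (cost falls by 81).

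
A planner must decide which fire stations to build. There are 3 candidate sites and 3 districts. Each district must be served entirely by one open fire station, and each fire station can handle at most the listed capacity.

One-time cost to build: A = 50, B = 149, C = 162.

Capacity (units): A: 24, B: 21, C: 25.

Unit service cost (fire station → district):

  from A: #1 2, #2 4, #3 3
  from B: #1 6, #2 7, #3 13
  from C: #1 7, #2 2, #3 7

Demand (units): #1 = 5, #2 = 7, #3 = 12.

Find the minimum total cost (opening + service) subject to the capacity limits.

Open {A}: #1→A 2·5=10, #2→A 4·7=28, #3→A 3·12=36.
Loads: A carries 24/24. Service 74; fixed 50; total 124.
Next best feasible plan costs 272.

Minimum total cost: 124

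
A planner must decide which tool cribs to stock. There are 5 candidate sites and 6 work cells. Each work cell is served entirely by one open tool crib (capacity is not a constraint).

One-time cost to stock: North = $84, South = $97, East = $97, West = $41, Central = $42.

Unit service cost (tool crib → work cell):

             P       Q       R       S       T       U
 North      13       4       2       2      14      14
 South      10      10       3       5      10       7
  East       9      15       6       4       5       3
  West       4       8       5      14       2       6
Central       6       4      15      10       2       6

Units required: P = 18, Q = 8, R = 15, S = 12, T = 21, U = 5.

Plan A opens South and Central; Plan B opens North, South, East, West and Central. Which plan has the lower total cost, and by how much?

Plan A is cheaper by 120.

Plan A: {South, Central}: P→Central 6·18=108, Q→Central 4·8=32, R→South 3·15=45, S→South 5·12=60, T→Central 2·21=42, U→Central 6·5=30. Service 317; fixed 139; total 456.
Plan B: {North, South, East, West, Central}: P→West 4·18=72, Q→North 4·8=32, R→North 2·15=30, S→North 2·12=24, T→West 2·21=42, U→East 3·5=15. Service 215; fixed 361; total 576.
Difference: |456 − 576| = 120.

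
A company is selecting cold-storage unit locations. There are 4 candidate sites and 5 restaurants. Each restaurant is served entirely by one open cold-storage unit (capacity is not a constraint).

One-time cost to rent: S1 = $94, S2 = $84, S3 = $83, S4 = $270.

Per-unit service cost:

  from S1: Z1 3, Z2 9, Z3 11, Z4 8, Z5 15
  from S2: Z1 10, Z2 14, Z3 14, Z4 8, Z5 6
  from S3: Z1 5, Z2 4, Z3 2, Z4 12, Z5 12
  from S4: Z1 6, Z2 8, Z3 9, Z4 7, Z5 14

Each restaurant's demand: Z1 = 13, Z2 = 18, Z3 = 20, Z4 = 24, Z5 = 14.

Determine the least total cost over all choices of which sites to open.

For any fixed open set, each restaurant goes to its cheapest open site; total = fixed + service.
{S2, S3}: Z1→S3 5·13=65, Z2→S3 4·18=72, Z3→S3 2·20=40, Z4→S2 8·24=192, Z5→S2 6·14=84. Service 453; fixed 167; total 620.
{S1, S2, S3}: service 427 + fixed 261 = 688
{S1, S3}: Z1→S1 3·13=39, Z2→S3 4·18=72, Z3→S3 2·20=40, Z4→S1 8·24=192, Z5→S3 12·14=168. Service 511; fixed 177; total 688.
{S1, S2, S3, S4}: Z1→S1 3·13=39, Z2→S3 4·18=72, Z3→S3 2·20=40, Z4→S4 7·24=168, Z5→S2 6·14=84. Service 403; fixed 531; total 934.
No other subset beats 620.

Minimum total cost: 620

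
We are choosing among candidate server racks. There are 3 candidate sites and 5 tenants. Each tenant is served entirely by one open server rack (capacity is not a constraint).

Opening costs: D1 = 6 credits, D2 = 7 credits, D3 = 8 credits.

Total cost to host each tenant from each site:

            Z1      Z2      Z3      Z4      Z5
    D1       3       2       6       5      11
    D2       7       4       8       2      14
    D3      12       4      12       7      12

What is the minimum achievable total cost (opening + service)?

For any fixed open set, each tenant goes to its cheapest open site; total = fixed + service.
{D1}: Z1→D1 3, Z2→D1 2, Z3→D1 6, Z4→D1 5, Z5→D1 11. Service 27; fixed 6; total 33.
{D1, D2}: Z1→D1 3, Z2→D1 2, Z3→D1 6, Z4→D2 2, Z5→D1 11. Service 24; fixed 13; total 37.
{D1, D3}: Z1→D1 3, Z2→D1 2, Z3→D1 6, Z4→D1 5, Z5→D1 11. Service 27; fixed 14; total 41.
{D1, D2, D3}: service 24 + fixed 21 = 45
(All 7 nonempty subsets were checked; D1 only is lowest.)

Minimum total cost: 33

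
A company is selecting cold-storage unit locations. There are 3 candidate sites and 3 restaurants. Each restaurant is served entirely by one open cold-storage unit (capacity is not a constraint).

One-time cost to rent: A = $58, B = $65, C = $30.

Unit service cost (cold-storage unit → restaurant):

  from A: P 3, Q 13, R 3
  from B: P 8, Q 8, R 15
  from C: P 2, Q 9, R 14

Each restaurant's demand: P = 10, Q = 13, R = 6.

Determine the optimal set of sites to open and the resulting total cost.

Open A and C; minimum total cost 243.

For any fixed open set, each restaurant goes to its cheapest open site; total = fixed + service.
{A, C}: P→C 2·10=20, Q→C 9·13=117, R→A 3·6=18. Service 155; fixed 88; total 243.
{C}: service 221 + fixed 30 = 251
{A}: service 217 + fixed 58 = 275
{A, B, C}: service 142 + fixed 153 = 295
(All 7 nonempty subsets were checked; A and C is lowest.)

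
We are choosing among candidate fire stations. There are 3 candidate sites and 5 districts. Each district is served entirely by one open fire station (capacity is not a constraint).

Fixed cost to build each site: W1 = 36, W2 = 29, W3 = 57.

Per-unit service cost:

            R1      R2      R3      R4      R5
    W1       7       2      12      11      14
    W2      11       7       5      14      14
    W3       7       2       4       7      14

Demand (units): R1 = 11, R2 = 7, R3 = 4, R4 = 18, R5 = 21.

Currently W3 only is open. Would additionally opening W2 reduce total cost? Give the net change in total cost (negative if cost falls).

Current service cost with {W3}: 527.
Adding W2: each district re-picks its cheapest; new service cost 527, saving 0.
Extra fixed cost: 29. Net change = 29 − 0 = 29.
(Totals: 584 → 613.)

No — net change +29 (cost rises by 29).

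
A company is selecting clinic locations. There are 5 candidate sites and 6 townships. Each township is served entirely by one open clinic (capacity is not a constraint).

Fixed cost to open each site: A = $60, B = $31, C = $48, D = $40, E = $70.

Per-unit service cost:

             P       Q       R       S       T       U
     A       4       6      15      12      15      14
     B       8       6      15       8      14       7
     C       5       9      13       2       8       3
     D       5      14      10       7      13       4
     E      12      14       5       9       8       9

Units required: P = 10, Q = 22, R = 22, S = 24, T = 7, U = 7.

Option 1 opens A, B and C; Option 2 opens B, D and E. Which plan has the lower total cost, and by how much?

Option 2 is cheaper by 37.

Option 1: {A, B, C}: P→A 4·10=40, Q→A 6·22=132, R→C 13·22=286, S→C 2·24=48, T→C 8·7=56, U→C 3·7=21. Service 583; fixed 139; total 722.
Option 2: {B, D, E}: P→D 5·10=50, Q→B 6·22=132, R→E 5·22=110, S→D 7·24=168, T→E 8·7=56, U→D 4·7=28. Service 544; fixed 141; total 685.
Difference: |722 − 685| = 37.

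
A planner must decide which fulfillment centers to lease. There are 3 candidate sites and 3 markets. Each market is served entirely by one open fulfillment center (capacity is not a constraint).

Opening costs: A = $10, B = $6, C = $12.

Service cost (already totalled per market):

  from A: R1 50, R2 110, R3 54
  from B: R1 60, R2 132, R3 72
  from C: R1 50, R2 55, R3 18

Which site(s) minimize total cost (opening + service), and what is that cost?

Open C only; minimum total cost 135.

For any fixed open set, each market goes to its cheapest open site; total = fixed + service.
{C}: R1→C 50, R2→C 55, R3→C 18. Service 123; fixed 12; total 135.
{B, C}: service 123 + fixed 18 = 141
{A, C}: service 123 + fixed 22 = 145
{A, B, C}: service 123 + fixed 28 = 151
No other subset beats 135.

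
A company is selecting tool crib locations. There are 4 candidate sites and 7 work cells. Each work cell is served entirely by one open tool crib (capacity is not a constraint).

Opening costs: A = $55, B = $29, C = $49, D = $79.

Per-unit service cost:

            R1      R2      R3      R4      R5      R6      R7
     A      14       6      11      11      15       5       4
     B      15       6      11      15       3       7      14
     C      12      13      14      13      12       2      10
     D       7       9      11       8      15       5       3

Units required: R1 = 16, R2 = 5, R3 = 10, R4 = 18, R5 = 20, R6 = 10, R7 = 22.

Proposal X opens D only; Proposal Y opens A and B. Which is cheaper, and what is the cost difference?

Proposal X: {D}: R1→D 7·16=112, R2→D 9·5=45, R3→D 11·10=110, R4→D 8·18=144, R5→D 15·20=300, R6→D 5·10=50, R7→D 3·22=66. Service 827; fixed 79; total 906.
Proposal Y: {A, B}: R1→A 14·16=224, R2→A 6·5=30, R3→A 11·10=110, R4→A 11·18=198, R5→B 3·20=60, R6→A 5·10=50, R7→A 4·22=88. Service 760; fixed 84; total 844.
Difference: |906 − 844| = 62.

Proposal Y is cheaper by 62.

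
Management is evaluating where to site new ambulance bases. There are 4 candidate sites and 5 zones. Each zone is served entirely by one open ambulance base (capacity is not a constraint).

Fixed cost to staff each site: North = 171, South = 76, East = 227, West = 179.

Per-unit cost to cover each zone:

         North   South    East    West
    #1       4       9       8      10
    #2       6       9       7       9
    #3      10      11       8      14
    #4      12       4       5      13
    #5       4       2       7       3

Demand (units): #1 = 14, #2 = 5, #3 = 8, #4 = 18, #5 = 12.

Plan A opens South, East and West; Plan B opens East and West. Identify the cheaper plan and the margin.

Plan A: {South, East, West}: #1→East 8·14=112, #2→East 7·5=35, #3→East 8·8=64, #4→South 4·18=72, #5→South 2·12=24. Service 307; fixed 482; total 789.
Plan B: {East, West}: #1→East 8·14=112, #2→East 7·5=35, #3→East 8·8=64, #4→East 5·18=90, #5→West 3·12=36. Service 337; fixed 406; total 743.
Difference: |789 − 743| = 46.

Plan B is cheaper by 46.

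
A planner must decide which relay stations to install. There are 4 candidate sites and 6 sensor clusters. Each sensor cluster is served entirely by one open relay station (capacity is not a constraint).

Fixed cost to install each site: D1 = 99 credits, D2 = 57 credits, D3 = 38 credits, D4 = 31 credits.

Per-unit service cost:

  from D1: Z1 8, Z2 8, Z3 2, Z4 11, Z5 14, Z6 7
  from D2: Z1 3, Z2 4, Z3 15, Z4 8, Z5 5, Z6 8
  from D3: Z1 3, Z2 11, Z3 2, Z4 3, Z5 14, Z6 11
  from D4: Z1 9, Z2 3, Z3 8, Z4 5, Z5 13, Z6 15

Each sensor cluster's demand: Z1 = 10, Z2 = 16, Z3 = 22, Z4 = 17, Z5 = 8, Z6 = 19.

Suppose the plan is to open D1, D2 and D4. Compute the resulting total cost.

Each sensor cluster is assigned to its cheapest site among the open ones.
{D1, D2, D4}: Z1→D2 3·10=30, Z2→D4 3·16=48, Z3→D1 2·22=44, Z4→D4 5·17=85, Z5→D2 5·8=40, Z6→D1 7·19=133. Service 380; fixed 187; total 567.

Total cost: 567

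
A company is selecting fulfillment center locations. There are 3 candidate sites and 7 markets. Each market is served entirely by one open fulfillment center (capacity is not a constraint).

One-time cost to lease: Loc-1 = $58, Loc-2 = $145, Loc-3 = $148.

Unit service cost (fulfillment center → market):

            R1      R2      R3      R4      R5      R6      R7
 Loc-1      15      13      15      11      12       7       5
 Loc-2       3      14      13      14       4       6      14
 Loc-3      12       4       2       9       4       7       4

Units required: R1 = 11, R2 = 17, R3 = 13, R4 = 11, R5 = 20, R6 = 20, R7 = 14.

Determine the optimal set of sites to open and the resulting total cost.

Open Loc-3 only; minimum total cost 749.

For any fixed open set, each market goes to its cheapest open site; total = fixed + service.
{Loc-3}: R1→Loc-3 12·11=132, R2→Loc-3 4·17=68, R3→Loc-3 2·13=26, R4→Loc-3 9·11=99, R5→Loc-3 4·20=80, R6→Loc-3 7·20=140, R7→Loc-3 4·14=56. Service 601; fixed 148; total 749.
{Loc-2, Loc-3}: service 482 + fixed 293 = 775
{Loc-1, Loc-3}: service 601 + fixed 206 = 807
{Loc-1, Loc-2, Loc-3}: R1→Loc-2 3·11=33, R2→Loc-3 4·17=68, R3→Loc-3 2·13=26, R4→Loc-3 9·11=99, R5→Loc-2 4·20=80, R6→Loc-2 6·20=120, R7→Loc-3 4·14=56. Service 482; fixed 351; total 833.
No other subset beats 749.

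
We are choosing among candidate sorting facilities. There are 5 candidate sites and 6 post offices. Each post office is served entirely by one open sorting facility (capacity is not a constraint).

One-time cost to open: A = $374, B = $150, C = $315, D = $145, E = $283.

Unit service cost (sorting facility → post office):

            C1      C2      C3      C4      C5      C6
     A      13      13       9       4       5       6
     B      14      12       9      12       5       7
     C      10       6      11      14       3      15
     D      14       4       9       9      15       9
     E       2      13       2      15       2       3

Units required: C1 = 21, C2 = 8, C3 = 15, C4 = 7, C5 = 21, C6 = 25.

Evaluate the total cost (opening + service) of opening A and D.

Total cost: 1242

Each post office is assigned to its cheapest site among the open ones.
{A, D}: C1→A 13·21=273, C2→D 4·8=32, C3→A 9·15=135, C4→A 4·7=28, C5→A 5·21=105, C6→A 6·25=150. Service 723; fixed 519; total 1242.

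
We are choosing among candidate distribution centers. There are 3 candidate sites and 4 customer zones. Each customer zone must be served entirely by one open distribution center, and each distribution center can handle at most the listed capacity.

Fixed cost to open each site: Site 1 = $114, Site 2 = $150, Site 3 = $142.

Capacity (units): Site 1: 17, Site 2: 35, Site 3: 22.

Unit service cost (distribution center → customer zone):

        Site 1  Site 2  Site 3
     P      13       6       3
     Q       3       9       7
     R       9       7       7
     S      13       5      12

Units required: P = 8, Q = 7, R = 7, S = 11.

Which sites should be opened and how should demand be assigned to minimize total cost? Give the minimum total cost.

Open {Site 2}: P→Site 2 6·8=48, Q→Site 2 9·7=63, R→Site 2 7·7=49, S→Site 2 5·11=55.
Loads: Site 2 carries 33/35. Service 215; fixed 150; total 365.
Next best feasible plan costs 437.

Minimum total cost: 365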